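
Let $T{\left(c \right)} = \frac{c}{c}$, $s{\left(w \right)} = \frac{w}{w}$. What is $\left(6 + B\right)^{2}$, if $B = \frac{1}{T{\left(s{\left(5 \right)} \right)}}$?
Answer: $49$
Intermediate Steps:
$s{\left(w \right)} = 1$
$T{\left(c \right)} = 1$
$B = 1$ ($B = 1^{-1} = 1$)
$\left(6 + B\right)^{2} = \left(6 + 1\right)^{2} = 7^{2} = 49$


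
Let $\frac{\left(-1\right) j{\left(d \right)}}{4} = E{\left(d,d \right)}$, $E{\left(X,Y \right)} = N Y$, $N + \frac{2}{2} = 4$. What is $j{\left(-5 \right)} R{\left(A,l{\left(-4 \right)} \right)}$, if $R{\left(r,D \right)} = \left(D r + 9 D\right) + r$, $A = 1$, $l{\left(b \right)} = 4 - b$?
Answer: $4860$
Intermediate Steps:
$N = 3$ ($N = -1 + 4 = 3$)
$E{\left(X,Y \right)} = 3 Y$
$j{\left(d \right)} = - 12 d$ ($j{\left(d \right)} = - 4 \cdot 3 d = - 12 d$)
$R{\left(r,D \right)} = r + 9 D + D r$ ($R{\left(r,D \right)} = \left(9 D + D r\right) + r = r + 9 D + D r$)
$j{\left(-5 \right)} R{\left(A,l{\left(-4 \right)} \right)} = \left(-12\right) \left(-5\right) \left(1 + 9 \left(4 - -4\right) + \left(4 - -4\right) 1\right) = 60 \left(1 + 9 \left(4 + 4\right) + \left(4 + 4\right) 1\right) = 60 \left(1 + 9 \cdot 8 + 8 \cdot 1\right) = 60 \left(1 + 72 + 8\right) = 60 \cdot 81 = 4860$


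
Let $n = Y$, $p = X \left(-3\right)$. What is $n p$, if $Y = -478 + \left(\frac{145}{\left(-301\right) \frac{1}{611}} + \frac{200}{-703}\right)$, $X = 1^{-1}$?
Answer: $\frac{490466157}{211603} \approx 2317.9$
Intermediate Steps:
$X = 1$
$Y = - \frac{163488719}{211603}$ ($Y = -478 + \left(\frac{145}{\left(-301\right) \frac{1}{611}} + 200 \left(- \frac{1}{703}\right)\right) = -478 + \left(\frac{145}{- \frac{301}{611}} - \frac{200}{703}\right) = -478 + \left(145 \left(- \frac{611}{301}\right) - \frac{200}{703}\right) = -478 - \frac{62342485}{211603} = - \frac{163488719}{211603} \approx -772.62$)
$p = -3$ ($p = 1 \left(-3\right) = -3$)
$n = - \frac{163488719}{211603} \approx -772.62$
$n p = \left(- \frac{163488719}{211603}\right) \left(-3\right) = \frac{490466157}{211603}$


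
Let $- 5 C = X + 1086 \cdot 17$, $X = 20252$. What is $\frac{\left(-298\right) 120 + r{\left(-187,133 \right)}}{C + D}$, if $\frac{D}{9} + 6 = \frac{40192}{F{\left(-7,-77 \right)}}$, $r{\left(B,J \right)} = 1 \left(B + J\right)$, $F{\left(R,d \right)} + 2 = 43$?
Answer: $- \frac{3670935}{105148} \approx -34.912$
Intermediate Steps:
$F{\left(R,d \right)} = 41$ ($F{\left(R,d \right)} = -2 + 43 = 41$)
$r{\left(B,J \right)} = B + J$
$C = - \frac{38714}{5}$ ($C = - \frac{20252 + 1086 \cdot 17}{5} = - \frac{20252 + 18462}{5} = \left(- \frac{1}{5}\right) 38714 = - \frac{38714}{5} \approx -7742.8$)
$D = \frac{359514}{41}$ ($D = -54 + 9 \cdot \frac{40192}{41} = -54 + \frac{361728}{41} = \frac{359514}{41} \approx 8768.6$)
$\frac{\left(-298\right) 120 + r{\left(-187,133 \right)}}{C + D} = \frac{\left(-298\right) 120 + \left(-187 + 133\right)}{- \frac{38714}{5} + \frac{359514}{41}} = \frac{-35760 - 54}{\frac{210296}{205}} = \left(-35814\right) \frac{205}{210296} = - \frac{3670935}{105148}$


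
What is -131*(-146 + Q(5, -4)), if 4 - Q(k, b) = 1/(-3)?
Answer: 55675/3 ≈ 18558.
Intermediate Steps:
Q(k, b) = 13/3 (Q(k, b) = 4 - 1/(-3) = 4 - 1*(-1/3) = 4 + 1/3 = 13/3)
-131*(-146 + Q(5, -4)) = -131*(-146 + 13/3) = -131*(-425/3) = 55675/3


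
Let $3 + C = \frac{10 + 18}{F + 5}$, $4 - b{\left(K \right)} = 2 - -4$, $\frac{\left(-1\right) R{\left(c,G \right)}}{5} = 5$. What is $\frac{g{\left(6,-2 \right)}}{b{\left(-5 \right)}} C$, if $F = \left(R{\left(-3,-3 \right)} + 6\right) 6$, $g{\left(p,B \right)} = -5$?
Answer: $- \frac{1775}{218} \approx -8.1422$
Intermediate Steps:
$R{\left(c,G \right)} = -25$ ($R{\left(c,G \right)} = \left(-5\right) 5 = -25$)
$F = -114$ ($F = \left(-25 + 6\right) 6 = \left(-19\right) 6 = -114$)
$b{\left(K \right)} = -2$ ($b{\left(K \right)} = 4 - \left(2 - -4\right) = 4 - \left(2 + 4\right) = 4 - 6 = -2$)
$C = - \frac{355}{109}$ ($C = -3 + \frac{10 + 18}{-114 + 5} = -3 + \frac{28}{-109} = -3 + 28 \left(- \frac{1}{109}\right) = -3 - \frac{28}{109} = - \frac{355}{109} \approx -3.2569$)
$\frac{g{\left(6,-2 \right)}}{b{\left(-5 \right)}} C = - \frac{5}{-2} \left(- \frac{355}{109}\right) = \left(-5\right) \left(- \frac{1}{2}\right) \left(- \frac{355}{109}\right) = \frac{5}{2} \left(- \frac{355}{109}\right) = - \frac{1775}{218}$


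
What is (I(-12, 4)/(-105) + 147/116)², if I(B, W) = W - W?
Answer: 21609/13456 ≈ 1.6059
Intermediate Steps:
I(B, W) = 0
(I(-12, 4)/(-105) + 147/116)² = (0/(-105) + 147/116)² = (0*(-1/105) + 147*(1/116))² = (0 + 147/116)² = (147/116)² = 21609/13456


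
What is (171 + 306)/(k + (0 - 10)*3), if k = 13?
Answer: -477/17 ≈ -28.059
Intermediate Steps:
(171 + 306)/(k + (0 - 10)*3) = (171 + 306)/(13 + (0 - 10)*3) = 477/(13 - 10*3) = 477/(13 - 30) = 477/(-17) = 477*(-1/17) = -477/17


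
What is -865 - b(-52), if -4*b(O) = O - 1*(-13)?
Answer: -3499/4 ≈ -874.75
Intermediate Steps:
b(O) = -13/4 - O/4 (b(O) = -(O - 1*(-13))/4 = -(O + 13)/4 = -(13 + O)/4 = -13/4 - O/4)
-865 - b(-52) = -865 - (-13/4 - ¼*(-52)) = -865 - (-13/4 + 13) = -865 - 1*39/4 = -865 - 39/4 = -3499/4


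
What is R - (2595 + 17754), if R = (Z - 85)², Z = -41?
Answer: -4473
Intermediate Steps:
R = 15876 (R = (-41 - 85)² = (-126)² = 15876)
R - (2595 + 17754) = 15876 - (2595 + 17754) = 15876 - 1*20349 = 15876 - 20349 = -4473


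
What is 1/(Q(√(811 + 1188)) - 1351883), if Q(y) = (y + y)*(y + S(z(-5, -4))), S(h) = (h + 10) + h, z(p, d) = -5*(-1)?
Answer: -269577/363358154965 - 8*√1999/363358154965 ≈ -7.4289e-7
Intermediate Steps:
z(p, d) = 5
S(h) = 10 + 2*h (S(h) = (10 + h) + h = 10 + 2*h)
Q(y) = 2*y*(20 + y) (Q(y) = (y + y)*(y + (10 + 2*5)) = (2*y)*(y + (10 + 10)) = (2*y)*(y + 20) = (2*y)*(20 + y) = 2*y*(20 + y))
1/(Q(√(811 + 1188)) - 1351883) = 1/(2*√(811 + 1188)*(20 + √(811 + 1188)) - 1351883) = 1/(2*√1999*(20 + √1999) - 1351883) = 1/(-1351883 + 2*√1999*(20 + √1999))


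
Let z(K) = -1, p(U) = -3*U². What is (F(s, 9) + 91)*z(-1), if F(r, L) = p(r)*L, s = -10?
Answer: 2609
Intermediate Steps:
F(r, L) = -3*L*r² (F(r, L) = (-3*r²)*L = -3*L*r²)
(F(s, 9) + 91)*z(-1) = (-3*9*(-10)² + 91)*(-1) = (-3*9*100 + 91)*(-1) = (-2700 + 91)*(-1) = -2609*(-1) = 2609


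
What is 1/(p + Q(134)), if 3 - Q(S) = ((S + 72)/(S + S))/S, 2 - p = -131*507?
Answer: 17956/1192673329 ≈ 1.5055e-5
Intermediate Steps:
p = 66419 (p = 2 - (-131)*507 = 2 - 1*(-66417) = 2 + 66417 = 66419)
Q(S) = 3 - (72 + S)/(2*S²) (Q(S) = 3 - (S + 72)/(S + S)/S = 3 - (72 + S)/((2*S))/S = 3 - (72 + S)*(1/(2*S))/S = 3 - (72 + S)/(2*S)/S = 3 - (72 + S)/(2*S²))
1/(p + Q(134)) = 1/(66419 + (3 - 36/134² - ½/134)) = 1/(66419 + (3 - 36*1/17956 - ½*1/134)) = 1/(66419 + (3 - 9/4489 - 1/268)) = 1/(66419 + 53765/17956) = 1/(1192673329/17956) = 17956/1192673329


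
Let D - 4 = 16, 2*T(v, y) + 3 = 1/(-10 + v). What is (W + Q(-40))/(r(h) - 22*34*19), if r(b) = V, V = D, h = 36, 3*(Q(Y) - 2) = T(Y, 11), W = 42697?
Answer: -12809549/4257600 ≈ -3.0086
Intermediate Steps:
T(v, y) = -3/2 + 1/(2*(-10 + v))
Q(Y) = 2 + (31 - 3*Y)/(6*(-10 + Y)) (Q(Y) = 2 + ((31 - 3*Y)/(2*(-10 + Y)))/3 = 2 + (31 - 3*Y)/(6*(-10 + Y)))
D = 20 (D = 4 + 16 = 20)
V = 20
r(b) = 20
(W + Q(-40))/(r(h) - 22*34*19) = (42697 + (-89 + 9*(-40))/(6*(-10 - 40)))/(20 - 22*34*19) = (42697 + (⅙)*(-89 - 360)/(-50))/(20 - 748*19) = (42697 + (⅙)*(-1/50)*(-449))/(20 - 14212) = (42697 + 449/300)/(-14192) = (12809549/300)*(-1/14192) = -12809549/4257600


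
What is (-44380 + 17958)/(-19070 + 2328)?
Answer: 1201/761 ≈ 1.5782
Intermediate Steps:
(-44380 + 17958)/(-19070 + 2328) = -26422/(-16742) = -26422*(-1/16742) = 1201/761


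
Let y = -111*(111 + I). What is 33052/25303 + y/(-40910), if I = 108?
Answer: 1967247947/1035145730 ≈ 1.9005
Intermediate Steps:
y = -24309 (y = -111*(111 + 108) = -111*219 = -24309)
33052/25303 + y/(-40910) = 33052/25303 - 24309/(-40910) = 33052*(1/25303) - 24309*(-1/40910) = 33052/25303 + 24309/40910 = 1967247947/1035145730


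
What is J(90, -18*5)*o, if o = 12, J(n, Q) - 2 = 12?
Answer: 168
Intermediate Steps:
J(n, Q) = 14 (J(n, Q) = 2 + 12 = 14)
J(90, -18*5)*o = 14*12 = 168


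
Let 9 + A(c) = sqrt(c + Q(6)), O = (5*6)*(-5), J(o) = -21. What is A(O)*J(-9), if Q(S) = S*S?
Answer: 189 - 21*I*sqrt(114) ≈ 189.0 - 224.22*I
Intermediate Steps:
Q(S) = S**2
O = -150 (O = 30*(-5) = -150)
A(c) = -9 + sqrt(36 + c) (A(c) = -9 + sqrt(c + 6**2) = -9 + sqrt(c + 36) = -9 + sqrt(36 + c))
A(O)*J(-9) = (-9 + sqrt(36 - 150))*(-21) = (-9 + sqrt(-114))*(-21) = (-9 + I*sqrt(114))*(-21) = 189 - 21*I*sqrt(114)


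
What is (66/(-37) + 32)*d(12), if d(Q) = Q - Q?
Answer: 0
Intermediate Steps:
d(Q) = 0
(66/(-37) + 32)*d(12) = (66/(-37) + 32)*0 = (66*(-1/37) + 32)*0 = (-66/37 + 32)*0 = (1118/37)*0 = 0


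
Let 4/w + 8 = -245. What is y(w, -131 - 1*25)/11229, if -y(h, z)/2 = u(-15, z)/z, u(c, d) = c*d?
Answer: 10/3743 ≈ 0.0026717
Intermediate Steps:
w = -4/253 (w = 4/(-8 - 245) = 4/(-253) = 4*(-1/253) = -4/253 ≈ -0.015810)
y(h, z) = 30 (y(h, z) = -2*(-15*z)/z = -2*(-15) = 30)
y(w, -131 - 1*25)/11229 = 30/11229 = 30*(1/11229) = 10/3743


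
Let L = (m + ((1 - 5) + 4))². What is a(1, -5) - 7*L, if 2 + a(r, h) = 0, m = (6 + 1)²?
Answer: -16809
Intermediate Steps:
m = 49 (m = 7² = 49)
a(r, h) = -2 (a(r, h) = -2 + 0 = -2)
L = 2401 (L = (49 + ((1 - 5) + 4))² = (49 + (-4 + 4))² = (49 + 0)² = 49² = 2401)
a(1, -5) - 7*L = -2 - 7*2401 = -2 - 16807 = -16809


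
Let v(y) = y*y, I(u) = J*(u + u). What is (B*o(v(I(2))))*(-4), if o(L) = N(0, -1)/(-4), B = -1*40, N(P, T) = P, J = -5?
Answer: 0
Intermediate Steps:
I(u) = -10*u (I(u) = -5*(u + u) = -10*u)
v(y) = y**2
B = -40
o(L) = 0 (o(L) = 0/(-4) = 0*(-1/4) = 0)
(B*o(v(I(2))))*(-4) = -40*0*(-4) = 0*(-4) = 0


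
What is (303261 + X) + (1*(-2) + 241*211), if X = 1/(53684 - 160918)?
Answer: 37972631739/107234 ≈ 3.5411e+5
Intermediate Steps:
X = -1/107234 (X = 1/(-107234) = -1/107234 ≈ -9.3254e-6)
(303261 + X) + (1*(-2) + 241*211) = (303261 - 1/107234) + (1*(-2) + 241*211) = 32519890073/107234 + (-2 + 50851) = 32519890073/107234 + 50849 = 37972631739/107234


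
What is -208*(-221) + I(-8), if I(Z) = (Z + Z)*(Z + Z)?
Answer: 46224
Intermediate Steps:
I(Z) = 4*Z**2 (I(Z) = (2*Z)*(2*Z) = 4*Z**2)
-208*(-221) + I(-8) = -208*(-221) + 4*(-8)**2 = 45968 + 4*64 = 45968 + 256 = 46224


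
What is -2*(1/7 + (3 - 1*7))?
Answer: 54/7 ≈ 7.7143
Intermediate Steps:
-2*(1/7 + (3 - 1*7)) = -2*(1/7 + (3 - 7)) = -2*(1/7 - 4) = -2*(-27/7) = 54/7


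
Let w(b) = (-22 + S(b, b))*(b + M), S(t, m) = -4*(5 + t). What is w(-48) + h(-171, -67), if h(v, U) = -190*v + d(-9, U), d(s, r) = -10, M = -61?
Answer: 16130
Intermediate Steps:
S(t, m) = -20 - 4*t
w(b) = (-61 + b)*(-42 - 4*b) (w(b) = (-22 + (-20 - 4*b))*(b - 61) = (-42 - 4*b)*(-61 + b) = (-61 + b)*(-42 - 4*b))
h(v, U) = -10 - 190*v (h(v, U) = -190*v - 10 = -10 - 190*v)
w(-48) + h(-171, -67) = (2562 - 4*(-48)² + 202*(-48)) + (-10 - 190*(-171)) = (2562 - 4*2304 - 9696) + (-10 + 32490) = (2562 - 9216 - 9696) + 32480 = -16350 + 32480 = 16130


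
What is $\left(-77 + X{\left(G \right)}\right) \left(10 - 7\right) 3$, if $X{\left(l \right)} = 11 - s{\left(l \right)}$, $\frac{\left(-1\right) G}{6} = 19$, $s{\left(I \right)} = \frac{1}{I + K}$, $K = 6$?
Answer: $- \frac{7127}{12} \approx -593.92$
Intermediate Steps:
$s{\left(I \right)} = \frac{1}{6 + I}$ ($s{\left(I \right)} = \frac{1}{I + 6} = \frac{1}{6 + I}$)
$G = -114$ ($G = \left(-6\right) 19 = -114$)
$X{\left(l \right)} = 11 - \frac{1}{6 + l}$
$\left(-77 + X{\left(G \right)}\right) \left(10 - 7\right) 3 = \left(-77 + \frac{65 + 11 \left(-114\right)}{6 - 114}\right) \left(10 - 7\right) 3 = \left(-77 + \frac{65 - 1254}{-108}\right) 3 \cdot 3 = \left(-77 - - \frac{1189}{108}\right) 9 = \left(-77 + \frac{1189}{108}\right) 9 = \left(- \frac{7127}{108}\right) 9 = - \frac{7127}{12}$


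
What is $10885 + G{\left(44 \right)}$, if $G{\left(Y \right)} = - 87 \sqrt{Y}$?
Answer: $10885 - 174 \sqrt{11} \approx 10308.0$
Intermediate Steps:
$10885 + G{\left(44 \right)} = 10885 - 87 \sqrt{44} = 10885 - 87 \cdot 2 \sqrt{11} = 10885 - 174 \sqrt{11}$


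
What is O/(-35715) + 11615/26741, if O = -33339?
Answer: 435449308/318351605 ≈ 1.3678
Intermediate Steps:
O/(-35715) + 11615/26741 = -33339/(-35715) + 11615/26741 = -33339*(-1/35715) + 11615*(1/26741) = 11113/11905 + 11615/26741 = 435449308/318351605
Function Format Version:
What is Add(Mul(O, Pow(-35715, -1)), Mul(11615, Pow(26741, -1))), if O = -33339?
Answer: Rational(435449308, 318351605) ≈ 1.3678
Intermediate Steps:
Add(Mul(O, Pow(-35715, -1)), Mul(11615, Pow(26741, -1))) = Add(Mul(-33339, Pow(-35715, -1)), Mul(11615, Pow(26741, -1))) = Add(Mul(-33339, Rational(-1, 35715)), Mul(11615, Rational(1, 26741))) = Add(Rational(11113, 11905), Rational(11615, 26741)) = Rational(435449308, 318351605)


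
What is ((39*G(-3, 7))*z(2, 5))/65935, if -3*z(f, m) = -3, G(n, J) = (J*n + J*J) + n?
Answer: 195/13187 ≈ 0.014787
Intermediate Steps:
G(n, J) = n + J² + J*n (G(n, J) = (J*n + J²) + n = (J² + J*n) + n = n + J² + J*n)
z(f, m) = 1 (z(f, m) = -⅓*(-3) = 1)
((39*G(-3, 7))*z(2, 5))/65935 = ((39*(-3 + 7² + 7*(-3)))*1)/65935 = ((39*(-3 + 49 - 21))*1)*(1/65935) = ((39*25)*1)*(1/65935) = (975*1)*(1/65935) = 975*(1/65935) = 195/13187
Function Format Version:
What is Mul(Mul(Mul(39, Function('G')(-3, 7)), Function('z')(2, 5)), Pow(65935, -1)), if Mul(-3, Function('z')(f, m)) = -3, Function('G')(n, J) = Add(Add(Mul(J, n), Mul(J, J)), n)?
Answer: Rational(195, 13187) ≈ 0.014787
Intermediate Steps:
Function('G')(n, J) = Add(n, Pow(J, 2), Mul(J, n)) (Function('G')(n, J) = Add(Add(Mul(J, n), Pow(J, 2)), n) = Add(Add(Pow(J, 2), Mul(J, n)), n) = Add(n, Pow(J, 2), Mul(J, n)))
Function('z')(f, m) = 1 (Function('z')(f, m) = Mul(Rational(-1, 3), -3) = 1)
Mul(Mul(Mul(39, Function('G')(-3, 7)), Function('z')(2, 5)), Pow(65935, -1)) = Mul(Mul(Mul(39, Add(-3, Pow(7, 2), Mul(7, -3))), 1), Pow(65935, -1)) = Mul(Mul(Mul(39, Add(-3, 49, -21)), 1), Rational(1, 65935)) = Mul(Mul(Mul(39, 25), 1), Rational(1, 65935)) = Mul(Mul(975, 1), Rational(1, 65935)) = Mul(975, Rational(1, 65935)) = Rational(195, 13187)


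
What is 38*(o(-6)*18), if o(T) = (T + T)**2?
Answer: 98496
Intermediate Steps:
o(T) = 4*T**2 (o(T) = (2*T)**2 = 4*T**2)
38*(o(-6)*18) = 38*((4*(-6)**2)*18) = 38*((4*36)*18) = 38*(144*18) = 38*2592 = 98496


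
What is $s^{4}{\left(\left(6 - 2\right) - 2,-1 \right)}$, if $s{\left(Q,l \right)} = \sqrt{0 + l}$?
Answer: $1$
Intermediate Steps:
$s{\left(Q,l \right)} = \sqrt{l}$
$s^{4}{\left(\left(6 - 2\right) - 2,-1 \right)} = \left(\sqrt{-1}\right)^{4} = i^{4} = 1$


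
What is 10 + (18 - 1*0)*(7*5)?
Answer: 640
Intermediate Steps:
10 + (18 - 1*0)*(7*5) = 10 + (18 + 0)*35 = 10 + 18*35 = 10 + 630 = 640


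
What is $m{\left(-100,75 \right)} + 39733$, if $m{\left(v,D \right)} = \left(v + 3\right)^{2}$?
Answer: $49142$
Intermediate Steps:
$m{\left(v,D \right)} = \left(3 + v\right)^{2}$
$m{\left(-100,75 \right)} + 39733 = \left(3 - 100\right)^{2} + 39733 = \left(-97\right)^{2} + 39733 = 9409 + 39733 = 49142$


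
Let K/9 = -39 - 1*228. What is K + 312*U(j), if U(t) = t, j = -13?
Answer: -6459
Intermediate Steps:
K = -2403 (K = 9*(-39 - 1*228) = 9*(-39 - 228) = 9*(-267) = -2403)
K + 312*U(j) = -2403 + 312*(-13) = -2403 - 4056 = -6459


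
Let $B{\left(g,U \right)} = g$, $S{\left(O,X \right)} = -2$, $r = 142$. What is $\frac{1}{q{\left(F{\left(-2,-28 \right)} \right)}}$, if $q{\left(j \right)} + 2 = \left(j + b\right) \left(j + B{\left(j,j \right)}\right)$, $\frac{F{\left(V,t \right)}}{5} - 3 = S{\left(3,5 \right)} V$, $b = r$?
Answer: $\frac{1}{12388} \approx 8.0723 \cdot 10^{-5}$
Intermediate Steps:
$b = 142$
$F{\left(V,t \right)} = 15 - 10 V$ ($F{\left(V,t \right)} = 15 + 5 \left(- 2 V\right) = 15 - 10 V$)
$q{\left(j \right)} = -2 + 2 j \left(142 + j\right)$ ($q{\left(j \right)} = -2 + \left(j + 142\right) \left(j + j\right) = -2 + \left(142 + j\right) 2 j = -2 + 2 j \left(142 + j\right)$)
$\frac{1}{q{\left(F{\left(-2,-28 \right)} \right)}} = \frac{1}{-2 + 2 \left(15 - -20\right)^{2} + 284 \left(15 - -20\right)} = \frac{1}{-2 + 2 \left(15 + 20\right)^{2} + 284 \left(15 + 20\right)} = \frac{1}{-2 + 2 \cdot 35^{2} + 284 \cdot 35} = \frac{1}{-2 + 2 \cdot 1225 + 9940} = \frac{1}{-2 + 2450 + 9940} = \frac{1}{12388}$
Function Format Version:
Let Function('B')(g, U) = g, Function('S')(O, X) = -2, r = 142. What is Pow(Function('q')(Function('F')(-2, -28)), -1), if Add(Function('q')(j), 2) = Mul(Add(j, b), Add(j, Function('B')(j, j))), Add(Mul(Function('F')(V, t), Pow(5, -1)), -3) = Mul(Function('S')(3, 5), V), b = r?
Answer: Rational(1, 12388) ≈ 8.0723e-5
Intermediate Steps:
b = 142
Function('F')(V, t) = Add(15, Mul(-10, V)) (Function('F')(V, t) = Add(15, Mul(5, Mul(-2, V))) = Add(15, Mul(-10, V)))
Function('q')(j) = Add(-2, Mul(2, j, Add(142, j))) (Function('q')(j) = Add(-2, Mul(Add(j, 142), Add(j, j))) = Add(-2, Mul(Add(142, j), Mul(2, j))) = Add(-2, Mul(2, j, Add(142, j))))
Pow(Function('q')(Function('F')(-2, -28)), -1) = Pow(Add(-2, Mul(2, Pow(Add(15, Mul(-10, -2)), 2)), Mul(284, Add(15, Mul(-10, -2)))), -1) = Pow(Add(-2, Mul(2, Pow(Add(15, 20), 2)), Mul(284, Add(15, 20))), -1) = Pow(Add(-2, Mul(2, Pow(35, 2)), Mul(284, 35)), -1) = Pow(Add(-2, Mul(2, 1225), 9940), -1) = Pow(Add(-2, 2450, 9940), -1) = Pow(12388, -1) = Rational(1, 12388)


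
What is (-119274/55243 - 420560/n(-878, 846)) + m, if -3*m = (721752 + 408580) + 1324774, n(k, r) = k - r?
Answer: -58438147820920/71429199 ≈ -8.1813e+5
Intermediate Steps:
m = -2455106/3 (m = -((721752 + 408580) + 1324774)/3 = -(1130332 + 1324774)/3 = -⅓*2455106 = -2455106/3 ≈ -8.1837e+5)
(-119274/55243 - 420560/n(-878, 846)) + m = (-119274/55243 - 420560/(-878 - 1*846)) - 2455106/3 = (-119274*1/55243 - 420560/(-878 - 846)) - 2455106/3 = (-119274/55243 - 420560/(-1724)) - 2455106/3 = (-119274/55243 - 420560*(-1/1724)) - 2455106/3 = (-119274/55243 + 105140/431) - 2455106/3 = 5756841926/23809733 - 2455106/3 = -58438147820920/71429199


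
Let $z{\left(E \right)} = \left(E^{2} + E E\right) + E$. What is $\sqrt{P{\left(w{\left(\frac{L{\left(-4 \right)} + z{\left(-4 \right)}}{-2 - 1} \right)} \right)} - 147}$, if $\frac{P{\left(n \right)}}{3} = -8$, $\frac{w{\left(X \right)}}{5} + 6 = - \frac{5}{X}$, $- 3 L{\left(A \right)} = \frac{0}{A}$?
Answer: $3 i \sqrt{19} \approx 13.077 i$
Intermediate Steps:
$L{\left(A \right)} = 0$ ($L{\left(A \right)} = - \frac{0 \frac{1}{A}}{3} = \left(- \frac{1}{3}\right) 0 = 0$)
$z{\left(E \right)} = E + 2 E^{2}$ ($z{\left(E \right)} = \left(E^{2} + E^{2}\right) + E = 2 E^{2} + E = E + 2 E^{2}$)
$w{\left(X \right)} = -30 - \frac{25}{X}$ ($w{\left(X \right)} = -30 + 5 \left(- \frac{5}{X}\right) = -30 - \frac{25}{X}$)
$P{\left(n \right)} = -24$ ($P{\left(n \right)} = 3 \left(-8\right) = -24$)
$\sqrt{P{\left(w{\left(\frac{L{\left(-4 \right)} + z{\left(-4 \right)}}{-2 - 1} \right)} \right)} - 147} = \sqrt{-24 - 147} = \sqrt{-171} = 3 i \sqrt{19}$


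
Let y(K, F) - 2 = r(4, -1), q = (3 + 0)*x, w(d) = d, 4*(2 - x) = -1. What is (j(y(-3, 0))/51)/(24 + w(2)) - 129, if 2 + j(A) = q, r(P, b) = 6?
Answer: -684197/5304 ≈ -129.00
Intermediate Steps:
x = 9/4 (x = 2 - ¼*(-1) = 2 + ¼ = 9/4 ≈ 2.2500)
q = 27/4 (q = (3 + 0)*(9/4) = 3*(9/4) = 27/4 ≈ 6.7500)
y(K, F) = 8 (y(K, F) = 2 + 6 = 8)
j(A) = 19/4 (j(A) = -2 + 27/4 = 19/4)
(j(y(-3, 0))/51)/(24 + w(2)) - 129 = ((19/4)/51)/(24 + 2) - 129 = ((19/4)*(1/51))/26 - 129 = (1/26)*(19/204) - 129 = 19/5304 - 129 = -684197/5304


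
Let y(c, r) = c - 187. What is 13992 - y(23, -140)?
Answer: 14156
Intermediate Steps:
y(c, r) = -187 + c
13992 - y(23, -140) = 13992 - (-187 + 23) = 13992 - 1*(-164) = 13992 + 164 = 14156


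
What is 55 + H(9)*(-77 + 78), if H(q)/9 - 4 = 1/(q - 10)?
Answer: 82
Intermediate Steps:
H(q) = 36 + 9/(-10 + q) (H(q) = 36 + 9/(q - 10) = 36 + 9/(-10 + q))
55 + H(9)*(-77 + 78) = 55 + (9*(-39 + 4*9)/(-10 + 9))*(-77 + 78) = 55 + (9*(-39 + 36)/(-1))*1 = 55 + (9*(-1)*(-3))*1 = 55 + 27*1 = 55 + 27 = 82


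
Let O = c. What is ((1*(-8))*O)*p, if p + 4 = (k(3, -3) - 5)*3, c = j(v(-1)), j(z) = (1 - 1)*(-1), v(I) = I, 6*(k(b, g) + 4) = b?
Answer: 0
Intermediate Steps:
k(b, g) = -4 + b/6
j(z) = 0 (j(z) = 0*(-1) = 0)
c = 0
p = -59/2 (p = -4 + ((-4 + (⅙)*3) - 5)*3 = -4 + ((-4 + ½) - 5)*3 = -4 + (-7/2 - 5)*3 = -4 - 17/2*3 = -4 - 51/2 = -59/2 ≈ -29.500)
O = 0
((1*(-8))*O)*p = ((1*(-8))*0)*(-59/2) = -8*0*(-59/2) = 0*(-59/2) = 0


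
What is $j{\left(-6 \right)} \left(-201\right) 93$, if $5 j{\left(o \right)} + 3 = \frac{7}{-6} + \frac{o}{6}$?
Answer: $\frac{193161}{10} \approx 19316.0$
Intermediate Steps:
$j{\left(o \right)} = - \frac{5}{6} + \frac{o}{30}$ ($j{\left(o \right)} = - \frac{3}{5} + \frac{\frac{7}{-6} + \frac{o}{6}}{5} = - \frac{3}{5} + \frac{7 \left(- \frac{1}{6}\right) + o \frac{1}{6}}{5} = - \frac{3}{5} + \frac{- \frac{7}{6} + \frac{o}{6}}{5} = - \frac{3}{5} + \left(- \frac{7}{30} + \frac{o}{30}\right) = - \frac{5}{6} + \frac{o}{30}$)
$j{\left(-6 \right)} \left(-201\right) 93 = \left(- \frac{5}{6} + \frac{1}{30} \left(-6\right)\right) \left(-201\right) 93 = \left(- \frac{5}{6} - \frac{1}{5}\right) \left(-201\right) 93 = \left(- \frac{31}{30}\right) \left(-201\right) 93 = \frac{2077}{10} \cdot 93 = \frac{193161}{10}$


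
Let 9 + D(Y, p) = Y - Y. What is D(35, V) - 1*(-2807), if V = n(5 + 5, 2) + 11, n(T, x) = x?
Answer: 2798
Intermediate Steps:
V = 13 (V = 2 + 11 = 13)
D(Y, p) = -9 (D(Y, p) = -9 + (Y - Y) = -9 + 0 = -9)
D(35, V) - 1*(-2807) = -9 - 1*(-2807) = -9 + 2807 = 2798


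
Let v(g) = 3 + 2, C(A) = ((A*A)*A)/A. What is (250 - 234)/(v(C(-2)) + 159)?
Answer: 4/41 ≈ 0.097561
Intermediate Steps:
C(A) = A² (C(A) = (A²*A)/A = A³/A = A²)
v(g) = 5
(250 - 234)/(v(C(-2)) + 159) = (250 - 234)/(5 + 159) = 16/164 = 16*(1/164) = 4/41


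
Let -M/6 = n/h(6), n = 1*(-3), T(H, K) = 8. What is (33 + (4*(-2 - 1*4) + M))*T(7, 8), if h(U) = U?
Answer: 96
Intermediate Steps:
n = -3
M = 3 (M = -(-18)/6 = -6*(-½) = 3)
(33 + (4*(-2 - 1*4) + M))*T(7, 8) = (33 + (4*(-2 - 1*4) + 3))*8 = (33 + (4*(-2 - 4) + 3))*8 = (33 + (4*(-6) + 3))*8 = (33 + (-24 + 3))*8 = (33 - 21)*8 = 12*8 = 96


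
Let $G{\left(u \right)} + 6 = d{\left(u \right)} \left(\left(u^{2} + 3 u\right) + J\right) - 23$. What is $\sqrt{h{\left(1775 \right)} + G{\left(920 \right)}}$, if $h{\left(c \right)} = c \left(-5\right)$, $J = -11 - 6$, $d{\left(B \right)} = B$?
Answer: $4 \sqrt{48825166} \approx 27950.0$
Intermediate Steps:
$J = -17$
$h{\left(c \right)} = - 5 c$
$G{\left(u \right)} = -29 + u \left(-17 + u^{2} + 3 u\right)$ ($G{\left(u \right)} = -6 + \left(u \left(\left(u^{2} + 3 u\right) - 17\right) - 23\right) = -6 + \left(u \left(-17 + u^{2} + 3 u\right) - 23\right) = -6 + \left(-23 + u \left(-17 + u^{2} + 3 u\right)\right) = -29 + u \left(-17 + u^{2} + 3 u\right)$)
$\sqrt{h{\left(1775 \right)} + G{\left(920 \right)}} = \sqrt{\left(-5\right) 1775 + \left(-29 + 920^{3} - 15640 + 3 \cdot 920^{2}\right)} = \sqrt{-8875 + \left(-29 + 778688000 - 15640 + 3 \cdot 846400\right)} = \sqrt{-8875 + \left(-29 + 778688000 - 15640 + 2539200\right)} = \sqrt{-8875 + 781211531} = \sqrt{781202656} = 4 \sqrt{48825166}$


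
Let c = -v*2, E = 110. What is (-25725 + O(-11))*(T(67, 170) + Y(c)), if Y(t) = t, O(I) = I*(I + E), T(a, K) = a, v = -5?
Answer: -2064678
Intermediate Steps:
c = 10 (c = -1*(-5)*2 = 5*2 = 10)
O(I) = I*(110 + I) (O(I) = I*(I + 110) = I*(110 + I))
(-25725 + O(-11))*(T(67, 170) + Y(c)) = (-25725 - 11*(110 - 11))*(67 + 10) = (-25725 - 11*99)*77 = (-25725 - 1089)*77 = -26814*77 = -2064678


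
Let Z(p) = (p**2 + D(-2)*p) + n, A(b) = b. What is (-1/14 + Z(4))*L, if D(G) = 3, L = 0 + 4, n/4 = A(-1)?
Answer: 670/7 ≈ 95.714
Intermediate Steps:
n = -4 (n = 4*(-1) = -4)
L = 4
Z(p) = -4 + p**2 + 3*p (Z(p) = (p**2 + 3*p) - 4 = -4 + p**2 + 3*p)
(-1/14 + Z(4))*L = (-1/14 + (-4 + 4**2 + 3*4))*4 = (-1*1/14 + (-4 + 16 + 12))*4 = (-1/14 + 24)*4 = (335/14)*4 = 670/7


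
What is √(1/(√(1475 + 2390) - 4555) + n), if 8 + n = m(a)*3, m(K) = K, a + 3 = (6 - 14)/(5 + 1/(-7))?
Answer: √(-28883544 + 6341*√3865)/(17*√(4555 - √3865)) ≈ 4.6842*I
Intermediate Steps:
a = -79/17 (a = -3 + (6 - 14)/(5 + 1/(-7)) = -3 - 8/(5 - ⅐) = -3 - 8/34/7 = -3 - 8*7/34 = -3 - 28/17 = -79/17 ≈ -4.6471)
n = -373/17 (n = -8 - 79/17*3 = -8 - 237/17 = -373/17 ≈ -21.941)
√(1/(√(1475 + 2390) - 4555) + n) = √(1/(√(1475 + 2390) - 4555) - 373/17) = √(1/(√3865 - 4555) - 373/17) = √(1/(-4555 + √3865) - 373/17) = √(-373/17 + 1/(-4555 + √3865))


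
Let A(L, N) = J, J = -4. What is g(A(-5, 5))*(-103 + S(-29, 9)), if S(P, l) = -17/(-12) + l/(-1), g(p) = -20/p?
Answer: -6635/12 ≈ -552.92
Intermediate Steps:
A(L, N) = -4
S(P, l) = 17/12 - l (S(P, l) = -17*(-1/12) + l*(-1) = 17/12 - l)
g(A(-5, 5))*(-103 + S(-29, 9)) = (-20/(-4))*(-103 + (17/12 - 1*9)) = (-20*(-1/4))*(-103 + (17/12 - 9)) = 5*(-103 - 91/12) = 5*(-1327/12) = -6635/12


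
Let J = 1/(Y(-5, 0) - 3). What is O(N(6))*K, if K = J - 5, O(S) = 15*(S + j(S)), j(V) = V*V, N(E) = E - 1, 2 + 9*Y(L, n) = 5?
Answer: -9675/4 ≈ -2418.8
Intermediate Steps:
Y(L, n) = ⅓ (Y(L, n) = -2/9 + (⅑)*5 = -2/9 + 5/9 = ⅓)
N(E) = -1 + E
j(V) = V²
J = -3/8 (J = 1/(⅓ - 3) = 1/(-8/3) = -3/8 ≈ -0.37500)
O(S) = 15*S + 15*S² (O(S) = 15*(S + S²) = 15*S + 15*S²)
K = -43/8 (K = -3/8 - 5 = -43/8 ≈ -5.3750)
O(N(6))*K = (15*(-1 + 6)*(1 + (-1 + 6)))*(-43/8) = (15*5*(1 + 5))*(-43/8) = (15*5*6)*(-43/8) = 450*(-43/8) = -9675/4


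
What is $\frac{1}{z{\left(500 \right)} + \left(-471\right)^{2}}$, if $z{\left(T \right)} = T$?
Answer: $\frac{1}{222341} \approx 4.4976 \cdot 10^{-6}$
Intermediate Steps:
$\frac{1}{z{\left(500 \right)} + \left(-471\right)^{2}} = \frac{1}{500 + \left(-471\right)^{2}} = \frac{1}{500 + 221841} = \frac{1}{222341}$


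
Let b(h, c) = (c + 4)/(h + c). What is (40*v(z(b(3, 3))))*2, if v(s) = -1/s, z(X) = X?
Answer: -480/7 ≈ -68.571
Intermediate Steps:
b(h, c) = (4 + c)/(c + h)
(40*v(z(b(3, 3))))*2 = (40*(-1/((4 + 3)/(3 + 3))))*2 = (40*(-1/(7/6)))*2 = (40*(-1/((⅙)*7)))*2 = (40*(-1/7/6))*2 = (40*(-1*6/7))*2 = (40*(-6/7))*2 = -240/7*2 = -480/7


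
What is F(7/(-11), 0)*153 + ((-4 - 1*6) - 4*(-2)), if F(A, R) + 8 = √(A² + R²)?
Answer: -12415/11 ≈ -1128.6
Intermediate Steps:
F(A, R) = -8 + √(A² + R²)
F(7/(-11), 0)*153 + ((-4 - 1*6) - 4*(-2)) = (-8 + √((7/(-11))² + 0²))*153 + ((-4 - 1*6) - 4*(-2)) = (-8 + √((7*(-1/11))² + 0))*153 + ((-4 - 6) + 8) = (-8 + √((-7/11)² + 0))*153 + (-10 + 8) = (-8 + √(49/121 + 0))*153 - 2 = (-8 + √(49/121))*153 - 2 = (-8 + 7/11)*153 - 2 = -81/11*153 - 2 = -12393/11 - 2 = -12415/11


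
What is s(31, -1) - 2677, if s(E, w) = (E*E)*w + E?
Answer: -3607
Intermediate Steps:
s(E, w) = E + w*E² (s(E, w) = E²*w + E = w*E² + E = E + w*E²)
s(31, -1) - 2677 = 31*(1 + 31*(-1)) - 2677 = 31*(1 - 31) - 2677 = 31*(-30) - 2677 = -930 - 2677 = -3607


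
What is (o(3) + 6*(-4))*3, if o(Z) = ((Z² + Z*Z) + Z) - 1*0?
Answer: -9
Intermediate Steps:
o(Z) = Z + 2*Z² (o(Z) = ((Z² + Z²) + Z) + 0 = (2*Z² + Z) + 0 = (Z + 2*Z²) + 0 = Z + 2*Z²)
(o(3) + 6*(-4))*3 = (3*(1 + 2*3) + 6*(-4))*3 = (3*(1 + 6) - 24)*3 = (3*7 - 24)*3 = (21 - 24)*3 = -3*3 = -9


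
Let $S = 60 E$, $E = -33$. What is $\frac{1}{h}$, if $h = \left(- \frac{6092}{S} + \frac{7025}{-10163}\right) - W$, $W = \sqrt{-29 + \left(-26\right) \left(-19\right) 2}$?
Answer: $- \frac{60372616818690}{24126151138122899} - \frac{25307791569225 \sqrt{959}}{24126151138122899} \approx -0.034987$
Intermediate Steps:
$S = -1980$ ($S = 60 \left(-33\right) = -1980$)
$W = \sqrt{959}$ ($W = \sqrt{-29 + 494 \cdot 2} = \sqrt{-29 + 988} = \sqrt{959} \approx 30.968$)
$h = \frac{12000874}{5030685} - \sqrt{959}$ ($h = \left(- \frac{6092}{-1980} + \frac{7025}{-10163}\right) - \sqrt{959} = \left(\left(-6092\right) \left(- \frac{1}{1980}\right) + 7025 \left(- \frac{1}{10163}\right)\right) - \sqrt{959} = \left(\frac{1523}{495} - \frac{7025}{10163}\right) - \sqrt{959} = \frac{12000874}{5030685} - \sqrt{959} \approx -28.582$)
$\frac{1}{h} = \frac{1}{\frac{12000874}{5030685} - \sqrt{959}}$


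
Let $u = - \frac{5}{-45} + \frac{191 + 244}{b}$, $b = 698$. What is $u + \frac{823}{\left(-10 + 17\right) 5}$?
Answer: $\frac{5331541}{219870} \approx 24.249$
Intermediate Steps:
$u = \frac{4613}{6282}$ ($u = - \frac{5}{-45} + \frac{191 + 244}{698} = \left(-5\right) \left(- \frac{1}{45}\right) + 435 \cdot \frac{1}{698} = \frac{1}{9} + \frac{435}{698} = \frac{4613}{6282} \approx 0.73432$)
$u + \frac{823}{\left(-10 + 17\right) 5} = \frac{4613}{6282} + \frac{823}{\left(-10 + 17\right) 5} = \frac{4613}{6282} + \frac{823}{7 \cdot 5} = \frac{4613}{6282} + \frac{823}{35} = \frac{5331541}{219870}$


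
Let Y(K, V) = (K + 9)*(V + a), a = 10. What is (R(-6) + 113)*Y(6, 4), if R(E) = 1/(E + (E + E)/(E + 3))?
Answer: 23625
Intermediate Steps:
R(E) = 1/(E + 2*E/(3 + E)) (R(E) = 1/(E + (2*E)/(3 + E)) = 1/(E + 2*E/(3 + E)))
Y(K, V) = (9 + K)*(10 + V) (Y(K, V) = (K + 9)*(V + 10) = (9 + K)*(10 + V))
(R(-6) + 113)*Y(6, 4) = ((3 - 6)/((-6)*(5 - 6)) + 113)*(90 + 9*4 + 10*6 + 6*4) = (-⅙*(-3)/(-1) + 113)*(90 + 36 + 60 + 24) = (-⅙*(-1)*(-3) + 113)*210 = (-½ + 113)*210 = (225/2)*210 = 23625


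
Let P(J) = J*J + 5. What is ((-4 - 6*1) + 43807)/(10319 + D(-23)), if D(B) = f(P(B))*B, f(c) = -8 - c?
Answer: 14599/7595 ≈ 1.9222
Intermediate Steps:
P(J) = 5 + J**2 (P(J) = J**2 + 5 = 5 + J**2)
D(B) = B*(-13 - B**2) (D(B) = (-8 - (5 + B**2))*B = (-8 + (-5 - B**2))*B = (-13 - B**2)*B = B*(-13 - B**2))
((-4 - 6*1) + 43807)/(10319 + D(-23)) = ((-4 - 6*1) + 43807)/(10319 - 1*(-23)*(13 + (-23)**2)) = ((-4 - 6) + 43807)/(10319 - 1*(-23)*(13 + 529)) = (-10 + 43807)/(10319 - 1*(-23)*542) = 43797/(10319 + 12466) = 43797/22785 = 43797*(1/22785) = 14599/7595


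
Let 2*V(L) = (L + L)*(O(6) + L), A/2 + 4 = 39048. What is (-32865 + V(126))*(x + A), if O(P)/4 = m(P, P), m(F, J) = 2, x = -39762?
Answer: -612487806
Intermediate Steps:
A = 78088 (A = -8 + 2*39048 = -8 + 78096 = 78088)
O(P) = 8 (O(P) = 4*2 = 8)
V(L) = L*(8 + L) (V(L) = ((L + L)*(8 + L))/2 = ((2*L)*(8 + L))/2 = (2*L*(8 + L))/2 = L*(8 + L))
(-32865 + V(126))*(x + A) = (-32865 + 126*(8 + 126))*(-39762 + 78088) = (-32865 + 126*134)*38326 = (-32865 + 16884)*38326 = -15981*38326 = -612487806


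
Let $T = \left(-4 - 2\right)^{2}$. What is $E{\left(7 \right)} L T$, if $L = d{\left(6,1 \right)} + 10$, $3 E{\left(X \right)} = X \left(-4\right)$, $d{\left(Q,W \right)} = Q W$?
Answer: $-5376$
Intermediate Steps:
$T = 36$ ($T = \left(-6\right)^{2} = 36$)
$E{\left(X \right)} = - \frac{4 X}{3}$ ($E{\left(X \right)} = \frac{X \left(-4\right)}{3} = \frac{\left(-4\right) X}{3} = - \frac{4 X}{3}$)
$L = 16$ ($L = 6 \cdot 1 + 10 = 6 + 10 = 16$)
$E{\left(7 \right)} L T = \left(- \frac{4}{3}\right) 7 \cdot 16 \cdot 36 = \left(- \frac{28}{3}\right) 16 \cdot 36 = \left(- \frac{448}{3}\right) 36 = -5376$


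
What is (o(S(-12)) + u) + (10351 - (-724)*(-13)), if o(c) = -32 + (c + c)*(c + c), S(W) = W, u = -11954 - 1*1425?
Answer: -11896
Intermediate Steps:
u = -13379 (u = -11954 - 1425 = -13379)
o(c) = -32 + 4*c² (o(c) = -32 + (2*c)*(2*c) = -32 + 4*c²)
(o(S(-12)) + u) + (10351 - (-724)*(-13)) = ((-32 + 4*(-12)²) - 13379) + (10351 - (-724)*(-13)) = ((-32 + 4*144) - 13379) + (10351 - 1*9412) = ((-32 + 576) - 13379) + (10351 - 9412) = (544 - 13379) + 939 = -12835 + 939 = -11896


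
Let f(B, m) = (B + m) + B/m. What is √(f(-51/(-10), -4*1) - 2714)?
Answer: 3*I*√120630/20 ≈ 52.098*I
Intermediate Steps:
f(B, m) = B + m + B/m
√(f(-51/(-10), -4*1) - 2714) = √((-51/(-10) - 4*1 + (-51/(-10))/((-4*1))) - 2714) = √((-51*(-⅒) - 4 - 51*(-⅒)/(-4)) - 2714) = √((51/10 - 4 + (51/10)*(-¼)) - 2714) = √((51/10 - 4 - 51/40) - 2714) = √(-7/40 - 2714) = √(-108567/40) = 3*I*√120630/20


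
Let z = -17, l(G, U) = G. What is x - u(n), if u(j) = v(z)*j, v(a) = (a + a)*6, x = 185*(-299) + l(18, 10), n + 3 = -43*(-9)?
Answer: 23039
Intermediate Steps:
n = 384 (n = -3 - 43*(-9) = -3 + 387 = 384)
x = -55297 (x = 185*(-299) + 18 = -55315 + 18 = -55297)
v(a) = 12*a (v(a) = (2*a)*6 = 12*a)
u(j) = -204*j (u(j) = (12*(-17))*j = -204*j)
x - u(n) = -55297 - (-204)*384 = -55297 - 1*(-78336) = -55297 + 78336 = 23039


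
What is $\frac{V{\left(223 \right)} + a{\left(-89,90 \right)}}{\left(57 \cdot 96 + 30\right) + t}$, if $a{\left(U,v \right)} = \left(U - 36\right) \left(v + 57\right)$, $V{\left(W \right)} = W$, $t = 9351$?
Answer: $- \frac{18152}{14853} \approx -1.2221$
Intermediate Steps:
$a{\left(U,v \right)} = \left(-36 + U\right) \left(57 + v\right)$
$\frac{V{\left(223 \right)} + a{\left(-89,90 \right)}}{\left(57 \cdot 96 + 30\right) + t} = \frac{223 - 18375}{\left(57 \cdot 96 + 30\right) + 9351} = \frac{223 - 18375}{\left(5472 + 30\right) + 9351} = \frac{223 - 18375}{5502 + 9351} = - \frac{18152}{14853}$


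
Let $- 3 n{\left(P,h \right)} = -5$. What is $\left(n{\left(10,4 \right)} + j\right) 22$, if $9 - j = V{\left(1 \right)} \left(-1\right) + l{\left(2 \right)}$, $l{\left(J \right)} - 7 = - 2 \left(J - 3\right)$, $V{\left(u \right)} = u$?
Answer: $\frac{176}{3} \approx 58.667$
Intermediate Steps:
$n{\left(P,h \right)} = \frac{5}{3}$ ($n{\left(P,h \right)} = \left(- \frac{1}{3}\right) \left(-5\right) = \frac{5}{3}$)
$l{\left(J \right)} = 13 - 2 J$ ($l{\left(J \right)} = 7 - 2 \left(J - 3\right) = 7 - 2 \left(-3 + J\right) = 7 - \left(-6 + 2 J\right) = 13 - 2 J$)
$j = 1$ ($j = 9 - \left(1 \left(-1\right) + \left(13 - 4\right)\right) = 9 - \left(-1 + \left(13 - 4\right)\right) = 9 - \left(-1 + 9\right) = 9 - 8 = 1$)
$\left(n{\left(10,4 \right)} + j\right) 22 = \left(\frac{5}{3} + 1\right) 22 = \frac{8}{3} \cdot 22 = \frac{176}{3}$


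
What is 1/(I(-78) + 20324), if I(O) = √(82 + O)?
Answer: 1/20326 ≈ 4.9198e-5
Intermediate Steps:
1/(I(-78) + 20324) = 1/(√(82 - 78) + 20324) = 1/(√4 + 20324) = 1/(2 + 20324) = 1/20326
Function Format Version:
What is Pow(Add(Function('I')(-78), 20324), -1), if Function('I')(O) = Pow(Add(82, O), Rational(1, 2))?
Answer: Rational(1, 20326) ≈ 4.9198e-5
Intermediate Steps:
Pow(Add(Function('I')(-78), 20324), -1) = Pow(Add(Pow(Add(82, -78), Rational(1, 2)), 20324), -1) = Pow(Add(Pow(4, Rational(1, 2)), 20324), -1) = Pow(Add(2, 20324), -1) = Pow(20326, -1) = Rational(1, 20326)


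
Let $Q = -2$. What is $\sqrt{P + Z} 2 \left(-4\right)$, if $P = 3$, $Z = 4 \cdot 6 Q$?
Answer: $- 24 i \sqrt{5} \approx - 53.666 i$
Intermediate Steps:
$Z = -48$ ($Z = 4 \cdot 6 \left(-2\right) = 24 \left(-2\right) = -48$)
$\sqrt{P + Z} 2 \left(-4\right) = \sqrt{3 - 48} \cdot 2 \left(-4\right) = \sqrt{-45} \cdot 2 \left(-4\right) = 3 i \sqrt{5} \cdot 2 \left(-4\right) = 6 i \sqrt{5} \left(-4\right) = - 24 i \sqrt{5}$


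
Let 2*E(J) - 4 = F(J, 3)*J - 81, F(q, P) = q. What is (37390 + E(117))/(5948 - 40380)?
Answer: -11049/8608 ≈ -1.2836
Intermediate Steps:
E(J) = -77/2 + J²/2 (E(J) = 2 + (J*J - 81)/2 = 2 + (J² - 81)/2 = 2 + (-81 + J²)/2 = 2 + (-81/2 + J²/2) = -77/2 + J²/2)
(37390 + E(117))/(5948 - 40380) = (37390 + (-77/2 + (½)*117²))/(5948 - 40380) = (37390 + (-77/2 + (½)*13689))/(-34432) = (37390 + (-77/2 + 13689/2))*(-1/34432) = (37390 + 6806)*(-1/34432) = 44196*(-1/34432) = -11049/8608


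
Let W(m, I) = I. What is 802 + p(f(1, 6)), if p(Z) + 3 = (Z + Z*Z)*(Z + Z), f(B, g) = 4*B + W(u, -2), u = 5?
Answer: 823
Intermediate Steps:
f(B, g) = -2 + 4*B (f(B, g) = 4*B - 2 = -2 + 4*B)
p(Z) = -3 + 2*Z*(Z + Z**2) (p(Z) = -3 + (Z + Z*Z)*(Z + Z) = -3 + (Z + Z**2)*(2*Z) = -3 + 2*Z*(Z + Z**2))
802 + p(f(1, 6)) = 802 + (-3 + 2*(-2 + 4*1)**2 + 2*(-2 + 4*1)**3) = 802 + (-3 + 2*(-2 + 4)**2 + 2*(-2 + 4)**3) = 802 + (-3 + 2*2**2 + 2*2**3) = 802 + (-3 + 2*4 + 2*8) = 802 + (-3 + 8 + 16) = 802 + 21 = 823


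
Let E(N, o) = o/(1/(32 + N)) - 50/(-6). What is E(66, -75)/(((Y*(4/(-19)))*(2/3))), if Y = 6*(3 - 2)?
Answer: 418475/48 ≈ 8718.2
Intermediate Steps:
Y = 6 (Y = 6*1 = 6)
E(N, o) = 25/3 + o*(32 + N) (E(N, o) = o*(32 + N) - 50*(-⅙) = o*(32 + N) + 25/3 = 25/3 + o*(32 + N))
E(66, -75)/(((Y*(4/(-19)))*(2/3))) = (25/3 + 32*(-75) + 66*(-75))/(((6*(4/(-19)))*(2/3))) = (25/3 - 2400 - 4950)/(((6*(4*(-1/19)))*(2*(⅓)))) = -22025/(3*((6*(-4/19))*(⅔))) = -22025/(3*((-24/19*⅔))) = -22025/(3*(-16/19)) = -22025/3*(-19/16) = 418475/48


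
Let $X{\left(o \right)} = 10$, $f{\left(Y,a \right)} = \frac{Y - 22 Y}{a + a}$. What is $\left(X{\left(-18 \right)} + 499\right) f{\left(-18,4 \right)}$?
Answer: $\frac{96201}{4} \approx 24050.0$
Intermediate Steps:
$f{\left(Y,a \right)} = - \frac{21 Y}{2 a}$ ($f{\left(Y,a \right)} = \frac{\left(-21\right) Y}{2 a} = - 21 Y \frac{1}{2 a} = - \frac{21 Y}{2 a}$)
$\left(X{\left(-18 \right)} + 499\right) f{\left(-18,4 \right)} = \left(10 + 499\right) \left(\left(- \frac{21}{2}\right) \left(-18\right) \frac{1}{4}\right) = 509 \left(\left(- \frac{21}{2}\right) \left(-18\right) \frac{1}{4}\right) = 509 \cdot \frac{189}{4} = \frac{96201}{4}$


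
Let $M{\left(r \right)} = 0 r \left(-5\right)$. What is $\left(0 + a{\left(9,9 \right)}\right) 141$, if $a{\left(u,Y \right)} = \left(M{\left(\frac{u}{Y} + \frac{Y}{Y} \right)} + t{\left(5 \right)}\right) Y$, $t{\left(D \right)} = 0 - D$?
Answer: $-6345$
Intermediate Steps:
$M{\left(r \right)} = 0$ ($M{\left(r \right)} = 0 \left(-5\right) = 0$)
$t{\left(D \right)} = - D$
$a{\left(u,Y \right)} = - 5 Y$ ($a{\left(u,Y \right)} = \left(0 - 5\right) Y = - 5 Y$)
$\left(0 + a{\left(9,9 \right)}\right) 141 = \left(0 - 45\right) 141 = \left(-45\right) 141 = -6345$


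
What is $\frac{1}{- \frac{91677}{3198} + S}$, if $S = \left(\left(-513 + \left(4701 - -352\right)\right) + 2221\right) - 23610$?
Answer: $- \frac{1066}{17991593} \approx -5.925 \cdot 10^{-5}$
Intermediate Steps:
$S = -16849$ ($S = \left(\left(-513 + \left(4701 + 352\right)\right) + 2221\right) - 23610 = \left(\left(-513 + 5053\right) + 2221\right) - 23610 = \left(4540 + 2221\right) - 23610 = 6761 - 23610 = -16849$)
$\frac{1}{- \frac{91677}{3198} + S} = \frac{1}{- \frac{91677}{3198} - 16849} = \frac{1}{\left(-91677\right) \frac{1}{3198} - 16849} = \frac{1}{- \frac{30559}{1066} - 16849} = \frac{1}{- \frac{17991593}{1066}} = - \frac{1066}{17991593}$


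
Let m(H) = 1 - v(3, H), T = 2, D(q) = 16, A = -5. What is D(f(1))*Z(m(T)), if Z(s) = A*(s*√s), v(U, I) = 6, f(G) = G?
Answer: 400*I*√5 ≈ 894.43*I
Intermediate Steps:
m(H) = -5 (m(H) = 1 - 1*6 = 1 - 6 = -5)
Z(s) = -5*s^(3/2) (Z(s) = -5*s*√s = -5*s^(3/2))
D(f(1))*Z(m(T)) = 16*(-(-25)*I*√5) = 16*(25*I*√5) = 400*I*√5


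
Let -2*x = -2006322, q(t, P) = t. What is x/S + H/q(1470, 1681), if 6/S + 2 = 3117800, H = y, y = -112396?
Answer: 383137536479857/735 ≈ 5.2128e+11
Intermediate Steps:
H = -112396
S = 1/519633 (S = 6/(-2 + 3117800) = 6/3117798 = 6*(1/3117798) = 1/519633 ≈ 1.9244e-6)
x = 1003161 (x = -½*(-2006322) = 1003161)
x/S + H/q(1470, 1681) = 1003161/(1/519633) - 112396/1470 = 1003161*519633 - 112396*1/1470 = 521275559913 - 56198/735 = 383137536479857/735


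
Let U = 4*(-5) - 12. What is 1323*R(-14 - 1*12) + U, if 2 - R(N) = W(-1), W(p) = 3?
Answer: -1355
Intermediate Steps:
R(N) = -1 (R(N) = 2 - 1*3 = 2 - 3 = -1)
U = -32 (U = -20 - 12 = -32)
1323*R(-14 - 1*12) + U = 1323*(-1) - 32 = -1323 - 32 = -1355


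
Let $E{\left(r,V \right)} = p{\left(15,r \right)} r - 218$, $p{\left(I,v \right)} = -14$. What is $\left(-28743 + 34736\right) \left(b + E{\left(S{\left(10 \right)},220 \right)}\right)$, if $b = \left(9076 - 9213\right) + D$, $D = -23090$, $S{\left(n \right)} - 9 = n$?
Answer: $-142100023$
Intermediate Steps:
$S{\left(n \right)} = 9 + n$
$b = -23227$ ($b = \left(9076 - 9213\right) - 23090 = -137 - 23090 = -23227$)
$E{\left(r,V \right)} = -218 - 14 r$ ($E{\left(r,V \right)} = - 14 r - 218 = -218 - 14 r$)
$\left(-28743 + 34736\right) \left(b + E{\left(S{\left(10 \right)},220 \right)}\right) = \left(-28743 + 34736\right) \left(-23227 - \left(218 + 14 \left(9 + 10\right)\right)\right) = 5993 \left(-23227 - 484\right) = 5993 \left(-23711\right) = -142100023$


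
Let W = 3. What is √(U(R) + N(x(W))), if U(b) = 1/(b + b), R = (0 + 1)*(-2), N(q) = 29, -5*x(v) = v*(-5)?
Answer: √115/2 ≈ 5.3619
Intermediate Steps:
x(v) = v (x(v) = -v*(-5)/5 = -(-1)*v = v)
R = -2 (R = 1*(-2) = -2)
U(b) = 1/(2*b)
√(U(R) + N(x(W))) = √((½)/(-2) + 29) = √((½)*(-½) + 29) = √(-¼ + 29) = √(115/4) = √115/2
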